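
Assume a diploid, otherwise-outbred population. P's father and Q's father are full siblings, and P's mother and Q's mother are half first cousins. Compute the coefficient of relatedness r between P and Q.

0.140625

With two independent routes of shared ancestry, r is the sum of the two contributions.
P and Q are related in two ways: first cousins through their fathers (r = 1/8) and half second cousins through their mothers (r = 1/64).
r = 1/8 + 1/64 = 0.140625.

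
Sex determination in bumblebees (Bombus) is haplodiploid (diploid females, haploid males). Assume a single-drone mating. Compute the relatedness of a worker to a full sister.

0.75

Haplodiploid full sisters inherit their father's entire haploid genome identically (contributing 1/2) and on average half of their mother's contribution (1/2 · 1/2 = 1/4); r = 1/2 + 1/4 = 3/4.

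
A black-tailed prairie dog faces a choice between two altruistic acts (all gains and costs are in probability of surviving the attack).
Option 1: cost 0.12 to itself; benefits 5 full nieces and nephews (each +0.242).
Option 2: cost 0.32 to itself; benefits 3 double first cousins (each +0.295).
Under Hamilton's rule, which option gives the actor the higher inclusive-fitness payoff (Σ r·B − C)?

Option 1: r to a full niece or nephew = 0.25.
Option 1: Σ r·B − C = (5·0.25·0.242) − 0.12 = 0.1825.
Option 2: r to a double first cousin = 0.25.
Option 2: Σ r·B − C = (3·0.25·0.295) − 0.32 = -0.09875.
Option 1 has the higher net inclusive-fitness payoff.

Option 1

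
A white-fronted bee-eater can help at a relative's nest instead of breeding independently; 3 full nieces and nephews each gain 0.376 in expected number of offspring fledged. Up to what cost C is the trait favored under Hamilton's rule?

0.282

r to a full niece or nephew = 0.25 (full aunt/uncle↔niece/nephew: two paths of length 3 through the shared grandparent pair: r = 2·(1/2)^3 = 1/4).
Hamilton's rule: n·r·B > C, so the trait is favored while C < n·r·B = 3·0.25·0.376 = 0.282.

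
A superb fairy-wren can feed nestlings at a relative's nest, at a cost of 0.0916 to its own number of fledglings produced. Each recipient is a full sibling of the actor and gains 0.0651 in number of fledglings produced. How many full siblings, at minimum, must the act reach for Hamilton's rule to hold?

3

r to a full sibling = 0.5 (full sibs share both parents — two paths of length 2: r = 2·(1/2)^2 = 1/2).
Hamilton's rule: n·r·B > C  ⇒  n > C/(r·B) = 0.0916/(0.5·0.0651) = 2.814.
The smallest integer exceeding 2.814 is 3.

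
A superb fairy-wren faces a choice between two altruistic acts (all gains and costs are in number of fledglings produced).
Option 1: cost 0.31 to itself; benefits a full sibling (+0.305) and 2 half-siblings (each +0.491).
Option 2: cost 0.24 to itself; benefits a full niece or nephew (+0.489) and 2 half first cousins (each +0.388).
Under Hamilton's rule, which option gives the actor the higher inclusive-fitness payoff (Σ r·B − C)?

Option 1: r to a full sibling = 0.5.
Option 1: r to a half-sibling = 0.25.
Option 1: Σ r·B − C = (1·0.5·0.305 + 2·0.25·0.491) − 0.31 = 0.088.
Option 2: r to a full niece or nephew = 0.25.
Option 2: r to a half first cousin = 0.0625.
Option 2: Σ r·B − C = (1·0.25·0.489 + 2·0.0625·0.388) − 0.24 = -0.06925.
Option 1 has the higher net inclusive-fitness payoff.

Option 1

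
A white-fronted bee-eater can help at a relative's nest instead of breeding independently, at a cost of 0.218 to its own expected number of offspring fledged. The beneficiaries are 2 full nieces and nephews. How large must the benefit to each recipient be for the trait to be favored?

0.436

r to a full niece or nephew = 1/4 (full aunt/uncle↔niece/nephew: two paths of length 3 through the shared grandparent pair: r = 2·(1/2)^3 = 1/4).
Hamilton's rule with n recipients of equal r: n·r·B > C, so B > C/(n·r) = 0.218/(2·0.25) = 0.436.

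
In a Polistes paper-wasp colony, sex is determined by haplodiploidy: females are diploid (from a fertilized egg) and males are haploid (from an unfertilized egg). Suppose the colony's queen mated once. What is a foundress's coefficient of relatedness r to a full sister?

Haplodiploid full sisters inherit their father's entire haploid genome identically (contributing 1/2) and on average half of their mother's contribution (1/2 · 1/2 = 1/4); r = 1/2 + 1/4 = 3/4.

0.75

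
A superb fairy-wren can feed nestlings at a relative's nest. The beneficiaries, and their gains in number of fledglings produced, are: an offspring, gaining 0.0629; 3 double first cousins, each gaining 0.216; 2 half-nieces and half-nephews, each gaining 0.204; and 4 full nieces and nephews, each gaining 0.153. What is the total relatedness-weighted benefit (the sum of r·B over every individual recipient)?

0.39745

r to an offspring = 0.5 (one parent–offspring link: r = (1/2)^1 = 1/2).
r to a double first cousin = 1/4 (double first cousins share both grandparent pairs — four paths of length 4: r = 4·(1/2)^4 = 1/4).
r to a half-niece or half-nephew = 0.125 (half-aunt/uncle↔niece/nephew: one path of length 3: r = (1/2)^3 = 1/8).
r to a full niece or nephew = 0.25 (full aunt/uncle↔niece/nephew: two paths of length 3 through the shared grandparent pair: r = 2·(1/2)^3 = 1/4).
Summing one r·B term per recipient: 1·0.5·0.0629 + 3·0.25·0.216 + 2·0.125·0.204 + 4·0.25·0.153 = 0.39745.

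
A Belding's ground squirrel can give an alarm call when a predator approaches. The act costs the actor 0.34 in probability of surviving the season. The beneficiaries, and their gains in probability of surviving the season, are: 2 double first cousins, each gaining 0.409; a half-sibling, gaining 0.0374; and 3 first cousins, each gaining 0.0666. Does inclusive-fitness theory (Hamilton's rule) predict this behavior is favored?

Hamilton's rule: the trait is favored when the sum of r·B over every recipient exceeds the actor's cost C.
r to a double first cousin = 1/4 (double first cousins share both grandparent pairs — four paths of length 4: r = 4·(1/2)^4 = 1/4).
r to a half-sibling = 1/4 (half-sibs share one parent — one path of length 2: r = (1/2)^2 = 1/4).
r to a first cousin = 0.125 (first cousins share one grandparent pair — two paths of length 4: r = 2·(1/2)^4 = 1/8).
Summing one r·B term per recipient: 2·0.25·0.409 + 1·0.25·0.0374 + 3·0.125·0.0666 = 0.238825.
0.238825 < 0.34: the indirect benefit is less than the cost.

No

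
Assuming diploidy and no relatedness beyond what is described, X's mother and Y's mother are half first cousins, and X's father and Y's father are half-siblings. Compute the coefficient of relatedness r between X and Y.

Independent pedigree routes through distinct common ancestors add.
X and Y are related in two ways: half second cousins through their mothers (r = 1/64) and half first cousins through their fathers (r = 1/16).
r = 1/64 + 1/16 = 0.078125.

0.078125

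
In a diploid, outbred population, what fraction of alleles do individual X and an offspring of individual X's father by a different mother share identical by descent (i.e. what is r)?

Each parent–offspring link contributes a factor of 1/2, and independent paths through distinct common ancestors add.
Half-sibs share one parent — one path of length 2: r = (1/2)^2 = 1/4.

0.25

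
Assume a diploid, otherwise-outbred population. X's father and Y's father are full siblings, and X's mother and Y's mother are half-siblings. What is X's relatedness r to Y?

0.1875

Wright's path rule: contributions from independent ancestry routes add.
X and Y are related in two ways: first cousins through their fathers (r = 1/8) and half first cousins through their mothers (r = 1/16).
r = 1/8 + 1/16 = 3/16 = 0.1875.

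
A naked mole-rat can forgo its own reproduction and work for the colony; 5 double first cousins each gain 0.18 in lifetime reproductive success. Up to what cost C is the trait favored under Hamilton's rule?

r to a double first cousin = 0.25 (double first cousins share both grandparent pairs — four paths of length 4: r = 4·(1/2)^4 = 1/4).
Hamilton's rule: n·r·B > C, so the trait is favored while C < n·r·B = 5·0.25·0.18 = 0.225.

0.225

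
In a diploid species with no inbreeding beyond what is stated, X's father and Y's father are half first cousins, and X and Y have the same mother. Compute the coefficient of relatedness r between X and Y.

0.265625

Relatedness sums over independent paths through distinct common ancestors.
X and Y are related in two ways: half second cousins through their fathers (r = 1/64) and half-sibs through their shared mother (r = 1/4).
r = 1/64 + 1/4 = 0.265625.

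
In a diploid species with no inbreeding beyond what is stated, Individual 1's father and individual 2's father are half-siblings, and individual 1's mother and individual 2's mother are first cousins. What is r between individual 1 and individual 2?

Wright's path rule: contributions from independent ancestry routes add.
Individual 1 and individual 2 are related in two ways: half first cousins through their fathers (r = 1/16) and second cousins through their mothers (r = 1/32).
r = 1/16 + 1/32 = 3/32 = 0.09375.

0.09375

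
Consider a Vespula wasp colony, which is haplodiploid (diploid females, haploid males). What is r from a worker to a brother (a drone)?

0.25

Her haploid brother carries none of their father's genes and a random half of their mother's genome; that half matches the maternal half of her own genome with probability 1/2: r = 1/2 · 1/2 = 1/4.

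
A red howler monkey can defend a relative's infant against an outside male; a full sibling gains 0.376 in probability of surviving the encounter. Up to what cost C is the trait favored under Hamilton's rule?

r to a full sibling = 1/2 (full sibs share both parents — two paths of length 2: r = 2·(1/2)^2 = 1/2).
Hamilton's rule: n·r·B > C, so the trait is favored while C < n·r·B = 1·0.5·0.376 = 0.188.

0.188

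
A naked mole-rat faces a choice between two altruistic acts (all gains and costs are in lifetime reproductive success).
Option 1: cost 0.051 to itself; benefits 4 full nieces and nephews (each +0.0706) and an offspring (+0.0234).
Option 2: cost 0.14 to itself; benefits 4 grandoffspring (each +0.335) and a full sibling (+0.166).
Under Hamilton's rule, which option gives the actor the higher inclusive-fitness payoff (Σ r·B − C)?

Option 1: r to a full niece or nephew = 0.25.
Option 1: r to an offspring = 0.5.
Option 1: Σ r·B − C = (4·0.25·0.0706 + 1·0.5·0.0234) − 0.051 = 0.0313.
Option 2: r to a grandoffspring = 0.25.
Option 2: r to a full sibling = 0.5.
Option 2: Σ r·B − C = (4·0.25·0.335 + 1·0.5·0.166) − 0.14 = 0.278.
Option 2 has the higher net inclusive-fitness payoff.

Option 2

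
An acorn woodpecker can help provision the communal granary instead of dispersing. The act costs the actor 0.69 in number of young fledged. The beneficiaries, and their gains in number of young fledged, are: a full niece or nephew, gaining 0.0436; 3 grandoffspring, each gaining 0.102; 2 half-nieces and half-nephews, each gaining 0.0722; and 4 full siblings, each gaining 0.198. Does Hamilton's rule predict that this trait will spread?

Hamilton's rule: the trait is favored when the sum of r·B over every recipient exceeds the actor's cost C.
r to a full niece or nephew = 1/4 (full aunt/uncle↔niece/nephew: two paths of length 3 through the shared grandparent pair: r = 2·(1/2)^3 = 1/4).
r to a grandoffspring = 0.25 (two parent–offspring links: r = (1/2)^2 = 1/4).
r to a half-niece or half-nephew = 0.125 (half-aunt/uncle↔niece/nephew: one path of length 3: r = (1/2)^3 = 1/8).
r to a full sibling = 1/2 (full sibs share both parents — two paths of length 2: r = 2·(1/2)^2 = 1/2).
Summing one r·B term per recipient: 1·0.25·0.0436 + 3·0.25·0.102 + 2·0.125·0.0722 + 4·0.5·0.198 = 0.50145.
0.50145 < 0.69: the indirect benefit is less than the cost.

No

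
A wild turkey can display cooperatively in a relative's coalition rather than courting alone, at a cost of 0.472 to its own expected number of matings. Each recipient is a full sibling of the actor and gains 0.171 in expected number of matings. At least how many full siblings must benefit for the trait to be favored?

6

r to a full sibling = 0.5 (full sibs share both parents — two paths of length 2: r = 2·(1/2)^2 = 1/2).
Hamilton's rule: n·r·B > C  ⇒  n > C/(r·B) = 0.472/(0.5·0.171) = 5.52.
The smallest integer exceeding 5.52 is 6.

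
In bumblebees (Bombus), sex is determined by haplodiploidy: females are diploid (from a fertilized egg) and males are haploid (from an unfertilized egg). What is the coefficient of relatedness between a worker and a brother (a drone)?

0.25

Her haploid brother carries none of their father's genes and a random half of their mother's genome; that half matches the maternal half of her own genome with probability 1/2: r = 1/2 · 1/2 = 1/4.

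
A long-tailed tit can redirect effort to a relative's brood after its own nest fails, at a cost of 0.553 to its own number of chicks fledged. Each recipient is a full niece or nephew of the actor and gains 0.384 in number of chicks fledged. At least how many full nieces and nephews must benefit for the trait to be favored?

6

r to a full niece or nephew = 1/4 (full aunt/uncle↔niece/nephew: two paths of length 3 through the shared grandparent pair: r = 2·(1/2)^3 = 1/4).
Hamilton's rule: n·r·B > C  ⇒  n > C/(r·B) = 0.553/(0.25·0.384) = 5.76.
The smallest integer exceeding 5.76 is 6.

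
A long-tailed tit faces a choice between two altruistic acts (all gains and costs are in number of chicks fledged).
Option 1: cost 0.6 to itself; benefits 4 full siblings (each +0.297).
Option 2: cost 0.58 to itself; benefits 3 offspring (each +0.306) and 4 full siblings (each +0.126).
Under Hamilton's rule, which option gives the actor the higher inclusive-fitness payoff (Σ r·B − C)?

Option 2

Option 1: r to a full sibling = 0.5.
Option 1: Σ r·B − C = (4·0.5·0.297) − 0.6 = -0.006.
Option 2: r to an offspring = 0.5.
Option 2: r to a full sibling = 0.5.
Option 2: Σ r·B − C = (3·0.5·0.306 + 4·0.5·0.126) − 0.58 = 0.131.
Option 2 has the higher net inclusive-fitness payoff.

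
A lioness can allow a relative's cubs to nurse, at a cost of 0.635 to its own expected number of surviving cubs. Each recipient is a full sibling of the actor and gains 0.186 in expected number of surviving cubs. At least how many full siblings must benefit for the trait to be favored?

r to a full sibling = 1/2 (full sibs share both parents — two paths of length 2: r = 2·(1/2)^2 = 1/2).
Hamilton's rule: n·r·B > C  ⇒  n > C/(r·B) = 0.635/(0.5·0.186) = 6.828.
The smallest integer exceeding 6.828 is 7.

7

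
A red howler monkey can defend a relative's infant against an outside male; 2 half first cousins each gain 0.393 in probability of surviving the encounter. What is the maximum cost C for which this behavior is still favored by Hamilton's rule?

0.049125

r to a half first cousin = 0.0625 (half first cousins share one grandparent — one path of length 4: r = (1/2)^4 = 1/16).
Hamilton's rule: n·r·B > C, so the trait is favored while C < n·r·B = 2·0.0625·0.393 = 0.049125.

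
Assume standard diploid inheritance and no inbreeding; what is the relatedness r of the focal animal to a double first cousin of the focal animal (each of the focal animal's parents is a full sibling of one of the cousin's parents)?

0.25

Each parent–offspring link contributes a factor of 1/2, and independent paths through distinct common ancestors add.
Double first cousins share both grandparent pairs — four paths of length 4: r = 4·(1/2)^4 = 1/4.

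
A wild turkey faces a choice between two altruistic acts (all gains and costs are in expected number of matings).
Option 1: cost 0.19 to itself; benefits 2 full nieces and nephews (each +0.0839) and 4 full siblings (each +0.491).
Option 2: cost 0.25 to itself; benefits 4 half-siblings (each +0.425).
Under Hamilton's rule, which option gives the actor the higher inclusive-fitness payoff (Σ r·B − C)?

Option 1

Option 1: r to a full niece or nephew = 0.25.
Option 1: r to a full sibling = 0.5.
Option 1: Σ r·B − C = (2·0.25·0.0839 + 4·0.5·0.491) − 0.19 = 0.83395.
Option 2: r to a half-sibling = 0.25.
Option 2: Σ r·B − C = (4·0.25·0.425) − 0.25 = 0.175.
Option 1 has the higher net inclusive-fitness payoff.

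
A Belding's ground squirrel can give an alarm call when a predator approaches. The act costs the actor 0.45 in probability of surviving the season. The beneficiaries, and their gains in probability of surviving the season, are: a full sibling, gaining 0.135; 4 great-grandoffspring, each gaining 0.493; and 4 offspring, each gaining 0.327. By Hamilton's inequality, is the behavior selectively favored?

Yes

Hamilton's rule: the trait is favored when the sum of r·B over every recipient exceeds the actor's cost C.
r to a full sibling = 1/2 (full sibs share both parents — two paths of length 2: r = 2·(1/2)^2 = 1/2).
r to a great-grandoffspring = 1/8 (three parent–offspring links: r = (1/2)^3 = 1/8).
r to an offspring = 1/2 (one parent–offspring link: r = (1/2)^1 = 1/2).
Summing one r·B term per recipient: 1·0.5·0.135 + 4·0.125·0.493 + 4·0.5·0.327 = 0.968.
0.968 > 0.45: the indirect benefit exceeds the cost.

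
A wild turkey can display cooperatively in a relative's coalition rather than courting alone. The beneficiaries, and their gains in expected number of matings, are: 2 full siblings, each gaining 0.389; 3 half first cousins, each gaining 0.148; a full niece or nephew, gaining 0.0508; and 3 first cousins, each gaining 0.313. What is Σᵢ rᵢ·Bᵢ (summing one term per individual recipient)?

r to a full sibling = 0.5 (full sibs share both parents — two paths of length 2: r = 2·(1/2)^2 = 1/2).
r to a half first cousin = 0.0625 (half first cousins share one grandparent — one path of length 4: r = (1/2)^4 = 1/16).
r to a full niece or nephew = 0.25 (full aunt/uncle↔niece/nephew: two paths of length 3 through the shared grandparent pair: r = 2·(1/2)^3 = 1/4).
r to a first cousin = 0.125 (first cousins share one grandparent pair — two paths of length 4: r = 2·(1/2)^4 = 1/8).
Summing one r·B term per recipient: 2·0.5·0.389 + 3·0.0625·0.148 + 1·0.25·0.0508 + 3·0.125·0.313 = 0.546825.

0.546825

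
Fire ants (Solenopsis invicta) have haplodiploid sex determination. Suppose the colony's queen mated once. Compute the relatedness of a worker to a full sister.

0.75

Haplodiploid full sisters inherit their father's entire haploid genome identically (contributing 1/2) and on average half of their mother's contribution (1/2 · 1/2 = 1/4); r = 1/2 + 1/4 = 3/4.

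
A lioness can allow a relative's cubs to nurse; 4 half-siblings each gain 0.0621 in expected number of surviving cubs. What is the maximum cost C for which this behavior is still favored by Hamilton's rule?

r to a half-sibling = 1/4 (half-sibs share one parent — one path of length 2: r = (1/2)^2 = 1/4).
Hamilton's rule: n·r·B > C, so the trait is favored while C < n·r·B = 4·0.25·0.0621 = 0.0621.

0.0621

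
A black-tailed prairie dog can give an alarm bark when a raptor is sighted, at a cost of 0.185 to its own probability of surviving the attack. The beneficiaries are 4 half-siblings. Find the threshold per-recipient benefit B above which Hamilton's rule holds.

0.185

r to a half-sibling = 1/4 (half-sibs share one parent — one path of length 2: r = (1/2)^2 = 1/4).
Hamilton's rule with n recipients of equal r: n·r·B > C, so B > C/(n·r) = 0.185/(4·0.25) = 0.185.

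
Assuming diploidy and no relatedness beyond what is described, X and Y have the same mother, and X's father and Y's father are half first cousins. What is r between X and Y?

Relatedness sums over independent paths through distinct common ancestors.
X and Y are related in two ways: half-sibs through their shared mother (r = 1/4) and half second cousins through their fathers (r = 1/64).
r = 1/4 + 1/64 = 0.265625.

0.265625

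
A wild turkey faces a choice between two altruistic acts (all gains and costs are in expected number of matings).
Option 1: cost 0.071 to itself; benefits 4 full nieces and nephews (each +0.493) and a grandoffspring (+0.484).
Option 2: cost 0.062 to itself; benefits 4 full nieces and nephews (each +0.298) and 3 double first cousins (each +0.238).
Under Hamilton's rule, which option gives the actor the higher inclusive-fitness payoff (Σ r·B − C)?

Option 1

Option 1: r to a full niece or nephew = 0.25.
Option 1: r to a grandoffspring = 0.25.
Option 1: Σ r·B − C = (4·0.25·0.493 + 1·0.25·0.484) − 0.071 = 0.543.
Option 2: r to a full niece or nephew = 0.25.
Option 2: r to a double first cousin = 0.25.
Option 2: Σ r·B − C = (4·0.25·0.298 + 3·0.25·0.238) − 0.062 = 0.4145.
Option 1 has the higher net inclusive-fitness payoff.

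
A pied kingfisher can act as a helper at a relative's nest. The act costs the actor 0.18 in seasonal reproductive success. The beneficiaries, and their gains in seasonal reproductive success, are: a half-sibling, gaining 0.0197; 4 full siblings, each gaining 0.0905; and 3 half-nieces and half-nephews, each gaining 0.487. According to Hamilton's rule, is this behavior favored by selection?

Yes

Hamilton's rule: the trait is favored when the sum of r·B over every recipient exceeds the actor's cost C.
r to a half-sibling = 1/4 (half-sibs share one parent — one path of length 2: r = (1/2)^2 = 1/4).
r to a full sibling = 0.5 (full sibs share both parents — two paths of length 2: r = 2·(1/2)^2 = 1/2).
r to a half-niece or half-nephew = 0.125 (half-aunt/uncle↔niece/nephew: one path of length 3: r = (1/2)^3 = 1/8).
Summing one r·B term per recipient: 1·0.25·0.0197 + 4·0.5·0.0905 + 3·0.125·0.487 = 0.36855.
0.36855 > 0.18: the indirect benefit exceeds the cost.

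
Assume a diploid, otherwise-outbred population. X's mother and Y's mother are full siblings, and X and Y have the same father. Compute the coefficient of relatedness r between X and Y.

0.375

Independent pedigree routes through distinct common ancestors add.
X and Y are related in two ways: first cousins through their mothers (r = 1/8) and half-sibs through their shared father (r = 1/4).
r = 1/8 + 1/4 = 3/8 = 0.375.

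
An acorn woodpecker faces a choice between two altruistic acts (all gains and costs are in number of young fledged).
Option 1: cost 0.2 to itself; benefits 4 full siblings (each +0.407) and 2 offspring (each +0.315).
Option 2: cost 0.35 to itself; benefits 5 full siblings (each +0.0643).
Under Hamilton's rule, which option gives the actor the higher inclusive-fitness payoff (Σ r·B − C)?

Option 1

Option 1: r to a full sibling = 0.5.
Option 1: r to an offspring = 0.5.
Option 1: Σ r·B − C = (4·0.5·0.407 + 2·0.5·0.315) − 0.2 = 0.929.
Option 2: r to a full sibling = 0.5.
Option 2: Σ r·B − C = (5·0.5·0.0643) − 0.35 = -0.18925.
Option 1 has the higher net inclusive-fitness payoff.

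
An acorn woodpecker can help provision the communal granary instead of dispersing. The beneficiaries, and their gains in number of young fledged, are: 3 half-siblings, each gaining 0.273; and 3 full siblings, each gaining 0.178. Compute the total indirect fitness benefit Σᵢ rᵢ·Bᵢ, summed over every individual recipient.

r to a half-sibling = 1/4 (half-sibs share one parent — one path of length 2: r = (1/2)^2 = 1/4).
r to a full sibling = 1/2 (full sibs share both parents — two paths of length 2: r = 2·(1/2)^2 = 1/2).
Summing one r·B term per recipient: 3·0.25·0.273 + 3·0.5·0.178 = 0.47175.

0.47175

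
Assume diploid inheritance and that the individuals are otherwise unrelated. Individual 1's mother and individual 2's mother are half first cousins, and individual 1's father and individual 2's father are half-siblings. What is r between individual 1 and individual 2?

With two independent routes of shared ancestry, r is the sum of the two contributions.
Individual 1 and individual 2 are related in two ways: half second cousins through their mothers (r = 1/64) and half first cousins through their fathers (r = 1/16).
r = 1/64 + 1/16 = 5/64 = 0.078125.

0.078125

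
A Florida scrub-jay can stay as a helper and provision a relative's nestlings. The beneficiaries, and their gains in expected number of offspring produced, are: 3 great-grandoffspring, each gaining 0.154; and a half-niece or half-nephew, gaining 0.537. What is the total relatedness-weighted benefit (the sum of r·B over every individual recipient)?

0.124875

r to a great-grandoffspring = 0.125 (three parent–offspring links: r = (1/2)^3 = 1/8).
r to a half-niece or half-nephew = 1/8 (half-aunt/uncle↔niece/nephew: one path of length 3: r = (1/2)^3 = 1/8).
Summing one r·B term per recipient: 3·0.125·0.154 + 1·0.125·0.537 = 0.124875.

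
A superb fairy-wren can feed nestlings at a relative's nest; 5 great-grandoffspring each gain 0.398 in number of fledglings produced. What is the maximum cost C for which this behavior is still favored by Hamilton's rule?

0.24875

r to a great-grandoffspring = 0.125 (three parent–offspring links: r = (1/2)^3 = 1/8).
Hamilton's rule: n·r·B > C, so the trait is favored while C < n·r·B = 5·0.125·0.398 = 0.24875.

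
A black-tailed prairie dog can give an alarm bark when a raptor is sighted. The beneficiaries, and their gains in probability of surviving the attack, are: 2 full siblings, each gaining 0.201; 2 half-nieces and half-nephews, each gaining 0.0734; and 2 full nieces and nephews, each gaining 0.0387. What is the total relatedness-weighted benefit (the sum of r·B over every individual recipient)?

r to a full sibling = 0.5 (full sibs share both parents — two paths of length 2: r = 2·(1/2)^2 = 1/2).
r to a half-niece or half-nephew = 0.125 (half-aunt/uncle↔niece/nephew: one path of length 3: r = (1/2)^3 = 1/8).
r to a full niece or nephew = 1/4 (full aunt/uncle↔niece/nephew: two paths of length 3 through the shared grandparent pair: r = 2·(1/2)^3 = 1/4).
Summing one r·B term per recipient: 2·0.5·0.201 + 2·0.125·0.0734 + 2·0.25·0.0387 = 0.2387.

0.2387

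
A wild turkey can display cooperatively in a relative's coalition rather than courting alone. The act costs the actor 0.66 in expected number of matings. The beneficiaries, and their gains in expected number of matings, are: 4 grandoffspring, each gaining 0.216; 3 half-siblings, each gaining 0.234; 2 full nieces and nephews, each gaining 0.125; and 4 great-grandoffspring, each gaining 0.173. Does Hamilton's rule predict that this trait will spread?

Hamilton's rule: the trait is favored when the sum of r·B over every recipient exceeds the actor's cost C.
r to a grandoffspring = 1/4 (two parent–offspring links: r = (1/2)^2 = 1/4).
r to a half-sibling = 0.25 (half-sibs share one parent — one path of length 2: r = (1/2)^2 = 1/4).
r to a full niece or nephew = 0.25 (full aunt/uncle↔niece/nephew: two paths of length 3 through the shared grandparent pair: r = 2·(1/2)^3 = 1/4).
r to a great-grandoffspring = 0.125 (three parent–offspring links: r = (1/2)^3 = 1/8).
Summing one r·B term per recipient: 4·0.25·0.216 + 3·0.25·0.234 + 2·0.25·0.125 + 4·0.125·0.173 = 0.5405.
0.5405 < 0.66: the indirect benefit is less than the cost.

No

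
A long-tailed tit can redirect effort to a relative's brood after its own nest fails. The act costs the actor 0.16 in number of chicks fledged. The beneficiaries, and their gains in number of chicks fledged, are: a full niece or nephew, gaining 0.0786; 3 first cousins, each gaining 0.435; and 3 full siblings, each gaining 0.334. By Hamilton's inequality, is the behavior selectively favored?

Hamilton's rule: the trait is favored when the sum of r·B over every recipient exceeds the actor's cost C.
r to a full niece or nephew = 1/4 (full aunt/uncle↔niece/nephew: two paths of length 3 through the shared grandparent pair: r = 2·(1/2)^3 = 1/4).
r to a first cousin = 0.125 (first cousins share one grandparent pair — two paths of length 4: r = 2·(1/2)^4 = 1/8).
r to a full sibling = 0.5 (full sibs share both parents — two paths of length 2: r = 2·(1/2)^2 = 1/2).
Summing one r·B term per recipient: 1·0.25·0.0786 + 3·0.125·0.435 + 3·0.5·0.334 = 0.683775.
0.683775 > 0.16: the indirect benefit exceeds the cost.

Yes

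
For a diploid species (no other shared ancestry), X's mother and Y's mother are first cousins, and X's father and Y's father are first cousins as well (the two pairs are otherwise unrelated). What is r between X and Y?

Independent pedigree routes through distinct common ancestors add.
X and Y are related in two ways: second cousins through their mothers (r = 1/32) and second cousins through their fathers (r = 1/32).
r = 1/32 + 1/32 = 0.0625.

0.0625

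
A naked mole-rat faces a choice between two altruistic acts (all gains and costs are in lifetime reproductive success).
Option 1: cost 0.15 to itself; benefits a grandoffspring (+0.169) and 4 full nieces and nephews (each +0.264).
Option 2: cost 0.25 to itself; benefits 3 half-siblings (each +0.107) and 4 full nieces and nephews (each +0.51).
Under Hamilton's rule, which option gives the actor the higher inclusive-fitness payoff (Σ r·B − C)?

Option 1: r to a grandoffspring = 0.25.
Option 1: r to a full niece or nephew = 0.25.
Option 1: Σ r·B − C = (1·0.25·0.169 + 4·0.25·0.264) − 0.15 = 0.15625.
Option 2: r to a half-sibling = 0.25.
Option 2: r to a full niece or nephew = 0.25.
Option 2: Σ r·B − C = (3·0.25·0.107 + 4·0.25·0.51) − 0.25 = 0.34025.
Option 2 has the higher net inclusive-fitness payoff.

Option 2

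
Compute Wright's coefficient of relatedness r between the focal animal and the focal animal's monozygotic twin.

1

Each parent–offspring link contributes a factor of 1/2, and independent paths through distinct common ancestors add.
Monozygotic twins share every allele identical by descent: r = 1.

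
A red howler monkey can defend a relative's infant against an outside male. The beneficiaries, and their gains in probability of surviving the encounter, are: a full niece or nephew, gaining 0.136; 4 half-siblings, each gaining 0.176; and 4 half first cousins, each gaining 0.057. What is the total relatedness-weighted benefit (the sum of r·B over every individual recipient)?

r to a full niece or nephew = 0.25 (full aunt/uncle↔niece/nephew: two paths of length 3 through the shared grandparent pair: r = 2·(1/2)^3 = 1/4).
r to a half-sibling = 1/4 (half-sibs share one parent — one path of length 2: r = (1/2)^2 = 1/4).
r to a half first cousin = 1/16 (half first cousins share one grandparent — one path of length 4: r = (1/2)^4 = 1/16).
Summing one r·B term per recipient: 1·0.25·0.136 + 4·0.25·0.176 + 4·0.0625·0.057 = 0.22425.

0.22425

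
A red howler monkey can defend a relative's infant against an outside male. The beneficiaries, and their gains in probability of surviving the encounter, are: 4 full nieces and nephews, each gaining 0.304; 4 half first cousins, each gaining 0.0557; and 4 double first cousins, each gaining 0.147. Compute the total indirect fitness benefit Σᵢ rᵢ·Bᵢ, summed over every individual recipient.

r to a full niece or nephew = 1/4 (full aunt/uncle↔niece/nephew: two paths of length 3 through the shared grandparent pair: r = 2·(1/2)^3 = 1/4).
r to a half first cousin = 1/16 (half first cousins share one grandparent — one path of length 4: r = (1/2)^4 = 1/16).
r to a double first cousin = 0.25 (double first cousins share both grandparent pairs — four paths of length 4: r = 4·(1/2)^4 = 1/4).
Summing one r·B term per recipient: 4·0.25·0.304 + 4·0.0625·0.0557 + 4·0.25·0.147 = 0.464925.

0.464925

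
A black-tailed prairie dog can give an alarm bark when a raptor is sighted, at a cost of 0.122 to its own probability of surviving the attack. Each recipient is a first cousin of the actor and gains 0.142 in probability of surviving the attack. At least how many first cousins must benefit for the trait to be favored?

7

r to a first cousin = 1/8 (first cousins share one grandparent pair — two paths of length 4: r = 2·(1/2)^4 = 1/8).
Hamilton's rule: n·r·B > C  ⇒  n > C/(r·B) = 0.122/(0.125·0.142) = 6.873.
The smallest integer exceeding 6.873 is 7.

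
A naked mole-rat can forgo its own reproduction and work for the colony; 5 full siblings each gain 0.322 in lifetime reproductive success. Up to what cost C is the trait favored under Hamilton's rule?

r to a full sibling = 1/2 (full sibs share both parents — two paths of length 2: r = 2·(1/2)^2 = 1/2).
Hamilton's rule: n·r·B > C, so the trait is favored while C < n·r·B = 5·0.5·0.322 = 0.805.

0.805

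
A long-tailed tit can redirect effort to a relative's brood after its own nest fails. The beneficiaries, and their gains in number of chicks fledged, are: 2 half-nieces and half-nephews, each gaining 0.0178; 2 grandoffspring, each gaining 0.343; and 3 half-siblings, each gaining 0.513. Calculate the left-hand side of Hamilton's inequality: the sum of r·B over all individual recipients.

r to a half-niece or half-nephew = 1/8 (half-aunt/uncle↔niece/nephew: one path of length 3: r = (1/2)^3 = 1/8).
r to a grandoffspring = 0.25 (two parent–offspring links: r = (1/2)^2 = 1/4).
r to a half-sibling = 0.25 (half-sibs share one parent — one path of length 2: r = (1/2)^2 = 1/4).
Summing one r·B term per recipient: 2·0.125·0.0178 + 2·0.25·0.343 + 3·0.25·0.513 = 0.5607.

0.5607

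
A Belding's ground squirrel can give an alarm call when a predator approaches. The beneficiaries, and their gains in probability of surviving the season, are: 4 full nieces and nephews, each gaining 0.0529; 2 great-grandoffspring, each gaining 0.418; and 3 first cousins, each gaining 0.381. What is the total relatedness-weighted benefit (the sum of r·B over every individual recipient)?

r to a full niece or nephew = 0.25 (full aunt/uncle↔niece/nephew: two paths of length 3 through the shared grandparent pair: r = 2·(1/2)^3 = 1/4).
r to a great-grandoffspring = 0.125 (three parent–offspring links: r = (1/2)^3 = 1/8).
r to a first cousin = 1/8 (first cousins share one grandparent pair — two paths of length 4: r = 2·(1/2)^4 = 1/8).
Summing one r·B term per recipient: 4·0.25·0.0529 + 2·0.125·0.418 + 3·0.125·0.381 = 0.300275.

0.300275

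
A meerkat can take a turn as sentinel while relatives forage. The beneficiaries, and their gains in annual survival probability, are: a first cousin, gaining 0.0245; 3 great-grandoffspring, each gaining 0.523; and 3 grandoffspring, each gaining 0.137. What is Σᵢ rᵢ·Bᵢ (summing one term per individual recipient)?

0.3019375

r to a first cousin = 0.125 (first cousins share one grandparent pair — two paths of length 4: r = 2·(1/2)^4 = 1/8).
r to a great-grandoffspring = 1/8 (three parent–offspring links: r = (1/2)^3 = 1/8).
r to a grandoffspring = 1/4 (two parent–offspring links: r = (1/2)^2 = 1/4).
Summing one r·B term per recipient: 1·0.125·0.0245 + 3·0.125·0.523 + 3·0.25·0.137 = 0.3019375.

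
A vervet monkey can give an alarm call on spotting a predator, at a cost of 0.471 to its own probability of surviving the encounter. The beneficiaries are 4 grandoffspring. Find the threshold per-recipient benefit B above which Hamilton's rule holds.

0.471

r to a grandoffspring = 1/4 (two parent–offspring links: r = (1/2)^2 = 1/4).
Hamilton's rule with n recipients of equal r: n·r·B > C, so B > C/(n·r) = 0.471/(4·0.25) = 0.471.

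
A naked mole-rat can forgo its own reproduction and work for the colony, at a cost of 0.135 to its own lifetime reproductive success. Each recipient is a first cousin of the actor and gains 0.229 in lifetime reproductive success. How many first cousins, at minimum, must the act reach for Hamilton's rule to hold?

5

r to a first cousin = 0.125 (first cousins share one grandparent pair — two paths of length 4: r = 2·(1/2)^4 = 1/8).
Hamilton's rule: n·r·B > C  ⇒  n > C/(r·B) = 0.135/(0.125·0.229) = 4.716.
The smallest integer exceeding 4.716 is 5.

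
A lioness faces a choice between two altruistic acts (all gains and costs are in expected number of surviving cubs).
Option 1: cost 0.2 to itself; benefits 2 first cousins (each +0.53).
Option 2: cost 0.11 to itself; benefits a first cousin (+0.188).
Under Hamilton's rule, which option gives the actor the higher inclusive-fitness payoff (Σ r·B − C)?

Option 1

Option 1: r to a first cousin = 0.125.
Option 1: Σ r·B − C = (2·0.125·0.53) − 0.2 = -0.0675.
Option 2: r to a first cousin = 0.125.
Option 2: Σ r·B − C = (1·0.125·0.188) − 0.11 = -0.0865.
Option 1 has the higher net inclusive-fitness payoff.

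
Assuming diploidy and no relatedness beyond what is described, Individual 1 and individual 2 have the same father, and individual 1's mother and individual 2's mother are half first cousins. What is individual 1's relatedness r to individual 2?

0.265625

Wright's path rule: contributions from independent ancestry routes add.
Individual 1 and individual 2 are related in two ways: half-sibs through their shared father (r = 1/4) and half second cousins through their mothers (r = 1/64).
r = 1/4 + 1/64 = 17/64 = 0.265625.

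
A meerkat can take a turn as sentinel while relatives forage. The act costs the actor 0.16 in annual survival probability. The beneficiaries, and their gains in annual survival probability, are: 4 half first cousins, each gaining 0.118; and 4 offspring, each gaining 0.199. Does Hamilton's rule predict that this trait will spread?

Hamilton's rule: the trait is favored when the sum of r·B over every recipient exceeds the actor's cost C.
r to a half first cousin = 0.0625 (half first cousins share one grandparent — one path of length 4: r = (1/2)^4 = 1/16).
r to an offspring = 0.5 (one parent–offspring link: r = (1/2)^1 = 1/2).
Summing one r·B term per recipient: 4·0.0625·0.118 + 4·0.5·0.199 = 0.4275.
0.4275 > 0.16: the indirect benefit exceeds the cost.

Yes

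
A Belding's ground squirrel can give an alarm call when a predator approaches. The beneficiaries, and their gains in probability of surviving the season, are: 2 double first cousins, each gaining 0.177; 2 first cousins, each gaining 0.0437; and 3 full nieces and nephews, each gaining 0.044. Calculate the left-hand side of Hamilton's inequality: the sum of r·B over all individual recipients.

0.132425

r to a double first cousin = 0.25 (double first cousins share both grandparent pairs — four paths of length 4: r = 4·(1/2)^4 = 1/4).
r to a first cousin = 0.125 (first cousins share one grandparent pair — two paths of length 4: r = 2·(1/2)^4 = 1/8).
r to a full niece or nephew = 1/4 (full aunt/uncle↔niece/nephew: two paths of length 3 through the shared grandparent pair: r = 2·(1/2)^3 = 1/4).
Summing one r·B term per recipient: 2·0.25·0.177 + 2·0.125·0.0437 + 3·0.25·0.044 = 0.132425.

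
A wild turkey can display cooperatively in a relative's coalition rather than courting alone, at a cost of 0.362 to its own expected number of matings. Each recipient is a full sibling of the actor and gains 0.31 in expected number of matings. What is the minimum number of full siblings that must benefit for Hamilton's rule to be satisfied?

3

r to a full sibling = 1/2 (full sibs share both parents — two paths of length 2: r = 2·(1/2)^2 = 1/2).
Hamilton's rule: n·r·B > C  ⇒  n > C/(r·B) = 0.362/(0.5·0.31) = 2.335.
The smallest integer exceeding 2.335 is 3.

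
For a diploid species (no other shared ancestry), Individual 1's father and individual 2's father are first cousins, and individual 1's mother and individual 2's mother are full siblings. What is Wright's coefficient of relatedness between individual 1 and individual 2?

Relatedness sums over independent paths through distinct common ancestors.
Individual 1 and individual 2 are related in two ways: second cousins through their fathers (r = 1/32) and first cousins through their mothers (r = 1/8).
r = 1/32 + 1/8 = 0.15625.

0.15625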